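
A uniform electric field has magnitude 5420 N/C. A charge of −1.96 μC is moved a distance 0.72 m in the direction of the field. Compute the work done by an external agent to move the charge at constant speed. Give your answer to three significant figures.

The potential change for a displacement 0.72 m in the direction of the field is ΔV = −Ed = -3900 V.
W_ext = qΔV = 7.65×10⁻³ J.

7.65×10⁻³ J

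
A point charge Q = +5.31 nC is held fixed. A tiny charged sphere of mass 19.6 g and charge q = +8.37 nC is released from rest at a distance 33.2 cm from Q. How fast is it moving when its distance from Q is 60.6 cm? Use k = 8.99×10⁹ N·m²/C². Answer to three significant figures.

Only the electrostatic force acts, so mechanical energy is conserved: ½mv² = U₁ − U₂ = kQq(1/r₁ − 1/r₂).
U₁ − U₂ = (8.99×10⁹ N·m²/C²)(5.31×10⁻⁹ C)(8.37×10⁻⁹ C)(1/0.332 − 1/0.606) = 5.44×10⁻⁷ J.
v = √(2·5.44×10⁻⁷/0.0196) = 7.45×10⁻³ m/s.

7.45×10⁻³ m/s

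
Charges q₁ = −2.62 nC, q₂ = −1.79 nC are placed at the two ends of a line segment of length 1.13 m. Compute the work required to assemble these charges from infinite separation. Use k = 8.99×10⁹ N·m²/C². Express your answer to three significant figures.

The work to assemble the configuration equals its total potential energy, U = Σ kqᵢqⱼ/rᵢⱼ over all pairs.
The separation is r = 1.13 m.
U = (3.73×10⁻⁸) = 3.73×10⁻⁸ J.

3.73×10⁻⁸ J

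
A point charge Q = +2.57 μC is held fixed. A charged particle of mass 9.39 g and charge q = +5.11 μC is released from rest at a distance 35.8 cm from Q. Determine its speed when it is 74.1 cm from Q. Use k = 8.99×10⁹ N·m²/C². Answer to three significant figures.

Only the electrostatic force acts, so mechanical energy is conserved: ½mv² = U₁ − U₂ = kQq(1/r₁ − 1/r₂).
U₁ − U₂ = (8.99×10⁹ N·m²/C²)(2.57×10⁻⁶ C)(5.11×10⁻⁶ C)(1/0.358 − 1/0.741) = 0.170 J.
v = √(2·0.170/9.39×10⁻³) = 6.03 m/s.

6.03 m/s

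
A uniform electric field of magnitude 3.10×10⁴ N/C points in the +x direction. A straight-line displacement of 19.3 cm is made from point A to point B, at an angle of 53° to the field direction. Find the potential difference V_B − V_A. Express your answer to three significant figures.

Only the component of displacement along E changes the potential: ΔV = −E·d·cosθ.
ΔV = −(3.10×10⁴ V/m)(0.193 m)cos53° = -3600 V.

-3600 V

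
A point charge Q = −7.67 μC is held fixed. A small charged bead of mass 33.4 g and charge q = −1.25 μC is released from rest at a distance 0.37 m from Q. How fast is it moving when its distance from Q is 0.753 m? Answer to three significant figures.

2.66 m/s

Only the electrostatic force acts, so mechanical energy is conserved: ½mv² = U₁ − U₂ = kQq(1/r₁ − 1/r₂).
U₁ − U₂ = (8.99×10⁹ N·m²/C²)(-7.67×10⁻⁶ C)(-1.25×10⁻⁶ C)(1/0.370 − 1/0.753) = 0.118 J.
v = √(2·0.118/0.0334) = 2.66 m/s.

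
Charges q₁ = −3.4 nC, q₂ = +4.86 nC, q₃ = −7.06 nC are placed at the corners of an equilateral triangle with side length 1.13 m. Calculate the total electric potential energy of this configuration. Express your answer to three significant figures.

The work to assemble the configuration equals its total potential energy, U = Σ kqᵢqⱼ/rᵢⱼ over all pairs.
All three pair separations equal the side length, 1.13 m.
U = (-1.31×10⁻⁷) + (1.91×10⁻⁷) + (-2.73×10⁻⁷) = -2.13×10⁻⁷ J.

-2.13×10⁻⁷ J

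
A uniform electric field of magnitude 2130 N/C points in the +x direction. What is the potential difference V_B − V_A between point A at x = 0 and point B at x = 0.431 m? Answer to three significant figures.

In a uniform field, potential decreases in the direction of E: V_B − V_A = −E·Δx.
V_B − V_A = −(2130 V/m)(0.431 m) = -918 V.

-918 V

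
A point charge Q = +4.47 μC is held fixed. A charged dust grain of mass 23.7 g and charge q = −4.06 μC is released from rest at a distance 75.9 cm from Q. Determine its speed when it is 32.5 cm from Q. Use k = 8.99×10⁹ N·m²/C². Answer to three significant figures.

4.92 m/s

Only the electrostatic force acts, so mechanical energy is conserved: ½mv² = U₁ − U₂ = kQq(1/r₁ − 1/r₂).
U₁ − U₂ = (8.99×10⁹ N·m²/C²)(4.47×10⁻⁶ C)(-4.06×10⁻⁶ C)(1/0.759 − 1/0.325) = 0.287 J.
v = √(2·0.287/0.0237) = 4.92 m/s.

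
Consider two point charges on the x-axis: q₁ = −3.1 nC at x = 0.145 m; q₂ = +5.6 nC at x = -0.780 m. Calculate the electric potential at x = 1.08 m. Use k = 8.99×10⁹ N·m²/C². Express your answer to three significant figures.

The total potential is the scalar sum of each charge's contribution, V = Σ kqᵢ/rᵢ.
Distances from the field point to each charge: r₁ = 0.935 m, r₂ = 1.86 m.
V = k[(-3.10×10⁻⁹)/(0.935) + (5.60×10⁻⁹)/(1.86)] = -2.74 V.

-2.74 V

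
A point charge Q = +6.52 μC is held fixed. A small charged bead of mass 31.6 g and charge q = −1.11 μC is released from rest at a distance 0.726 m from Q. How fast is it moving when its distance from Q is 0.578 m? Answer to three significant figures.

Only the electrostatic force acts, so mechanical energy is conserved: ½mv² = U₁ − U₂ = kQq(1/r₁ − 1/r₂).
U₁ − U₂ = (8.99×10⁹ N·m²/C²)(6.52×10⁻⁶ C)(-1.11×10⁻⁶ C)(1/0.726 − 1/0.578) = 0.0229 J.
v = √(2·0.0229/0.0316) = 1.21 m/s.

1.21 m/s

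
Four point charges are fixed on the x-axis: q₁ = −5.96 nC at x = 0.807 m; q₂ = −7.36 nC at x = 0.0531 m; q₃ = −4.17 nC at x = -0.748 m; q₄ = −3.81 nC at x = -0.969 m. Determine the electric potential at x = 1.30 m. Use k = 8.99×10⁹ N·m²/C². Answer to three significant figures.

Electric potential is a scalar, so the contributions from each charge add algebraically: V = Σ kqᵢ/rᵢ.
Distances from the field point to each charge: r₁ = 0.493 m, r₂ = 1.25 m, r₃ = 2.05 m, r₄ = 2.27 m.
V = k[(-5.96×10⁻⁹)/(0.493) + (-7.36×10⁻⁹)/(1.25) + (-4.17×10⁻⁹)/(2.05) + (-3.81×10⁻⁹)/(2.27)] = -195 V.

-195 V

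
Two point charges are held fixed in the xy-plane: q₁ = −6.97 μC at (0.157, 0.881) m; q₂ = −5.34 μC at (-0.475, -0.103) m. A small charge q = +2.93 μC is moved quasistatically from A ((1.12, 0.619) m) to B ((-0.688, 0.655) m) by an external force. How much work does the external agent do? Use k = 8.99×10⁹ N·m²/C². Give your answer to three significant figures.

-0.124 J

For quasistatic motion the external work equals the change in potential energy: W_ext = qΔV = q(V_B − V_A).
At A: distances to the source charges are 0.998 m, 1.75 m; V_A = Σ kqᵢ/rᵢ = -9.02×10⁴ V.
At B: distances to the source charges are 0.875 m, 0.787 m; V_B = Σ kqᵢ/rᵢ = -1.33×10⁵ V.
ΔV = V_B − V_A = -4.24×10⁴ V.
W_ext = qΔV = (2.93×10⁻⁶ C)(-4.24×10⁴ V) = -0.124 J.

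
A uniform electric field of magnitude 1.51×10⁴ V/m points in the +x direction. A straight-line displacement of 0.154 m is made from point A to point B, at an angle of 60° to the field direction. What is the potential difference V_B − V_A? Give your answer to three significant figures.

Only the component of displacement along E changes the potential: ΔV = −E·d·cosθ.
ΔV = −(1.51×10⁴ V/m)(0.154 m)cos60° = -1160 V.

-1160 V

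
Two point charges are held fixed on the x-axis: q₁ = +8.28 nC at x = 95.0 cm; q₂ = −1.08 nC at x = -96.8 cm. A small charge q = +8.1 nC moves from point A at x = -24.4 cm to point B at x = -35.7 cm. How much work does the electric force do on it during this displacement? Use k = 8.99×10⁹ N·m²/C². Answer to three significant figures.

6.37×10⁻⁸ J

The work done by the electric force is W_field = −ΔU = −q(V_B − V_A) = q(V_A − V_B).
At A: distances to the source charges are 1.19 m, 0.724 m; V_A = Σ kqᵢ/rᵢ = 48.9 V.
At B: distances to the source charges are 1.31 m, 0.611 m; V_B = Σ kqᵢ/rᵢ = 41.1 V.
ΔV = V_B − V_A = -7.87 V.
W_field = −qΔV = −(8.10×10⁻⁹ C)(-7.87 V) = 6.37×10⁻⁸ J.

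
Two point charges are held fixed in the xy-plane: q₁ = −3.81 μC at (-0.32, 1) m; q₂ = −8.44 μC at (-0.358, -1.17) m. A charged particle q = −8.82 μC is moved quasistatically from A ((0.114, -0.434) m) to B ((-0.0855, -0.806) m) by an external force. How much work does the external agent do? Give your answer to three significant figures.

0.671 J

For quasistatic motion the external work equals the change in potential energy: W_ext = qΔV = q(V_B − V_A).
At A: distances to the source charges are 1.50 m, 0.874 m; V_A = Σ kqᵢ/rᵢ = -1.10×10⁵ V.
At B: distances to the source charges are 1.82 m, 0.455 m; V_B = Σ kqᵢ/rᵢ = -1.86×10⁵ V.
ΔV = V_B − V_A = -7.60×10⁴ V.
W_ext = qΔV = (-8.82×10⁻⁶ C)(-7.60×10⁴ V) = 0.671 J.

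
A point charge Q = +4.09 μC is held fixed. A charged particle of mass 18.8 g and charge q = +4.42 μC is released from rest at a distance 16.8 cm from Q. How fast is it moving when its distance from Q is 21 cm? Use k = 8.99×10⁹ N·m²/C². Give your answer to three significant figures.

4.54 m/s

Only the electrostatic force acts, so mechanical energy is conserved: ½mv² = U₁ − U₂ = kQq(1/r₁ − 1/r₂).
U₁ − U₂ = (8.99×10⁹ N·m²/C²)(4.09×10⁻⁶ C)(4.42×10⁻⁶ C)(1/0.168 − 1/0.210) = 0.193 J.
v = √(2·0.193/0.0188) = 4.54 m/s.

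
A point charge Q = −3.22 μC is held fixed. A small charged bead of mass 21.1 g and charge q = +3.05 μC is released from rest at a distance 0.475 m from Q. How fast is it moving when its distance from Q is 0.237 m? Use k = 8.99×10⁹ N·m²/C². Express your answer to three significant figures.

4.21 m/s

Only the electrostatic force acts, so mechanical energy is conserved: ½mv² = U₁ − U₂ = kQq(1/r₁ − 1/r₂).
U₁ − U₂ = (8.99×10⁹ N·m²/C²)(-3.22×10⁻⁶ C)(3.05×10⁻⁶ C)(1/0.475 − 1/0.237) = 0.187 J.
v = √(2·0.187/0.0211) = 4.21 m/s.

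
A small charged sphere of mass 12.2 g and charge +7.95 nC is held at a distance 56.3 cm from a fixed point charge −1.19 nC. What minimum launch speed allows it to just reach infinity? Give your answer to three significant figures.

4.98×10⁻³ m/s

To just escape, total mechanical energy must reach zero at infinity: ½mv²_min + U = 0, so ½mv²_min = −U = |kQq|/r.
|U| = |kQq|/r = (8.99×10⁹ N·m²/C²)(1.19×10⁻⁹)(7.95×10⁻⁹)/(0.563) = 1.51×10⁻⁷ J.
v_min = √(2|U|/m) = √(2·1.51×10⁻⁷/0.0122) = 4.98×10⁻³ m/s.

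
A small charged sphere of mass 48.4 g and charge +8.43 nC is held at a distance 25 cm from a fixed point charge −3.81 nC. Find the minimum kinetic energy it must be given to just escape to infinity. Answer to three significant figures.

1.15×10⁻⁶ J

To just escape, total mechanical energy must reach zero at infinity: ½mv²_min + U = 0, so ½mv²_min = −U = |kQq|/r.
|U| = |kQq|/r = (8.99×10⁹ N·m²/C²)(3.81×10⁻⁹)(8.43×10⁻⁹)/(0.250) = 1.15×10⁻⁶ J.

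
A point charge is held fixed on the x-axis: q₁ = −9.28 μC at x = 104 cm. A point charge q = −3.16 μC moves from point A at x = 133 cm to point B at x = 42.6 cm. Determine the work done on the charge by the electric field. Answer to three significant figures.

0.480 J

The work done by the electric force is W_field = −ΔU = −q(V_B − V_A) = q(V_A − V_B).
At A: distance to the source charge is 0.290 m; V_A = kq₁/r = -2.88×10⁵ V.
At B: distance to the source charge is 0.614 m; V_B = kq₁/r = -1.36×10⁵ V.
ΔV = V_B − V_A = 1.52×10⁵ V.
W_field = −qΔV = −(-3.16×10⁻⁶ C)(1.52×10⁵ V) = 0.480 J.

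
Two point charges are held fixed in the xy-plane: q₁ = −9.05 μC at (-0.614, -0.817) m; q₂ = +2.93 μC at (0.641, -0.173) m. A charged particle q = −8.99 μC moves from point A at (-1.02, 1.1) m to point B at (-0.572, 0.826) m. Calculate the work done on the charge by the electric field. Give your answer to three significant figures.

The work done by the electric force is W_field = −ΔU = −q(V_B − V_A) = q(V_A − V_B).
At A: distances to the source charges are 1.96 m, 2.09 m; V_A = Σ kqᵢ/rᵢ = -2.89×10⁴ V.
At B: distances to the source charges are 1.64 m, 1.57 m; V_B = Σ kqᵢ/rᵢ = -3.27×10⁴ V.
ΔV = V_B − V_A = -3810 V.
W_field = −qΔV = −(-8.99×10⁻⁶ C)(-3810 V) = -0.0342 J.

-0.0342 J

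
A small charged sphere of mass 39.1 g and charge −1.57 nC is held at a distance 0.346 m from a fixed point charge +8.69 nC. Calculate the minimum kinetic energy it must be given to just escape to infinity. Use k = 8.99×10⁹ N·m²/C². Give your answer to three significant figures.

To just escape, total mechanical energy must reach zero at infinity: ½mv²_min + U = 0, so ½mv²_min = −U = |kQq|/r.
|U| = |kQq|/r = (8.99×10⁹ N·m²/C²)(8.69×10⁻⁹)(1.57×10⁻⁹)/(0.346) = 3.54×10⁻⁷ J.

3.54×10⁻⁷ J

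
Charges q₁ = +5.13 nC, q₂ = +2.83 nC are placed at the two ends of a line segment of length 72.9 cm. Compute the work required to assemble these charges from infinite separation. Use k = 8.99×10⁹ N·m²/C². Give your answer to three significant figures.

The work to assemble the configuration equals its total potential energy, U = Σ kqᵢqⱼ/rᵢⱼ over all pairs.
The separation is r = 0.729 m.
U = (1.79×10⁻⁷) = 1.79×10⁻⁷ J.

1.79×10⁻⁷ J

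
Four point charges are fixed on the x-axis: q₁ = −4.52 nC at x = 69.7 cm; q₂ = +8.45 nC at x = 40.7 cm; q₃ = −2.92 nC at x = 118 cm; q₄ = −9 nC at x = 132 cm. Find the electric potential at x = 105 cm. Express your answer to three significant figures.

-499 V

Electric potential is a scalar, so the contributions from each charge add algebraically: V = Σ kqᵢ/rᵢ.
Distances from the field point to each charge: r₁ = 0.353 m, r₂ = 0.643 m, r₃ = 0.130 m, r₄ = 0.270 m.
V = k[(-4.52×10⁻⁹)/(0.353) + (8.45×10⁻⁹)/(0.643) + (-2.92×10⁻⁹)/(0.130) + (-9.00×10⁻⁹)/(0.270)] = -499 V.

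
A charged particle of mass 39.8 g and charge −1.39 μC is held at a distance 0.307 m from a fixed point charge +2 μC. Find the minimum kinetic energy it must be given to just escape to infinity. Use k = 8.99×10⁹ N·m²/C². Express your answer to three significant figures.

0.0814 J

To just escape, total mechanical energy must reach zero at infinity: ½mv²_min + U = 0, so ½mv²_min = −U = |kQq|/r.
|U| = |kQq|/r = (8.99×10⁹ N·m²/C²)(2.00×10⁻⁶)(1.39×10⁻⁶)/(0.307) = 0.0814 J.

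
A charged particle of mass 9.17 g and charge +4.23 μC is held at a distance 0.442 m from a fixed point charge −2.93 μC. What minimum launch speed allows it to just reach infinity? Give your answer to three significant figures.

To just escape, total mechanical energy must reach zero at infinity: ½mv²_min + U = 0, so ½mv²_min = −U = |kQq|/r.
|U| = |kQq|/r = (8.99×10⁹ N·m²/C²)(2.93×10⁻⁶)(4.23×10⁻⁶)/(0.442) = 0.252 J.
v_min = √(2|U|/m) = √(2·0.252/9.17×10⁻³) = 7.41 m/s.

7.41 m/s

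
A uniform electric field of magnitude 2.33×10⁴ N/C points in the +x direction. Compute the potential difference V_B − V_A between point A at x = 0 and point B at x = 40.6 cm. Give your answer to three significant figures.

In a uniform field, potential decreases in the direction of E: V_B − V_A = −E·Δx.
V_B − V_A = −(2.33×10⁴ V/m)(0.406 m) = -9460 V.

-9460 V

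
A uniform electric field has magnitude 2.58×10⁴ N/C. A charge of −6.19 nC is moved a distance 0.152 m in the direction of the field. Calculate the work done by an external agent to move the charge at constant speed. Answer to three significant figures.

The potential change for a displacement 0.152 m in the direction of the field is ΔV = −Ed = -3920 V.
W_ext = qΔV = 2.43×10⁻⁵ J.

2.43×10⁻⁵ J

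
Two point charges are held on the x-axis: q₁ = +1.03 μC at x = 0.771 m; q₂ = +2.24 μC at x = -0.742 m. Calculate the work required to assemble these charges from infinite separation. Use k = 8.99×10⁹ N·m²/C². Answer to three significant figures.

0.0137 J

The assembly work is the sum of pairwise potential energies, U = Σ_{i<j} kqᵢqⱼ/rᵢⱼ.
Pair separations: r₁₂ = 1.51 m.
U = (0.0137) = 0.0137 J.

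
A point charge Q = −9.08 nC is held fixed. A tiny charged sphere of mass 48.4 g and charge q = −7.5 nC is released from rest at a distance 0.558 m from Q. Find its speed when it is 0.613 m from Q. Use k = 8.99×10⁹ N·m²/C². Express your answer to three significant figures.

Only the electrostatic force acts, so mechanical energy is conserved: ½mv² = U₁ − U₂ = kQq(1/r₁ − 1/r₂).
U₁ − U₂ = (8.99×10⁹ N·m²/C²)(-9.08×10⁻⁹ C)(-7.50×10⁻⁹ C)(1/0.558 − 1/0.613) = 9.84×10⁻⁸ J.
v = √(2·9.84×10⁻⁸/0.0484) = 2.02×10⁻³ m/s.

2.02×10⁻³ m/s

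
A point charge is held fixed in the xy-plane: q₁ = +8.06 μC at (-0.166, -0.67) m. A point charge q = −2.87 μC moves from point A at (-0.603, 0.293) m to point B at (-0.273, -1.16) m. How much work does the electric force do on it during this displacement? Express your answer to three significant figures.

The work done by the electric force is W_field = −ΔU = −q(V_B − V_A) = q(V_A − V_B).
At A: distance to the source charge is 1.06 m; V_A = kq₁/r = 6.85×10⁴ V.
At B: distance to the source charge is 0.502 m; V_B = kq₁/r = 1.44×10⁵ V.
ΔV = V_B − V_A = 7.60×10⁴ V.
W_field = −qΔV = −(-2.87×10⁻⁶ C)(7.60×10⁴ V) = 0.218 J.

0.218 J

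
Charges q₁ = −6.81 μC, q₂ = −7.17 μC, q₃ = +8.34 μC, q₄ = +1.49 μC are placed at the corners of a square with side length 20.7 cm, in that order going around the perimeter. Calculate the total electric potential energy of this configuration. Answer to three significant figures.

-2.45 J

The work to assemble the configuration equals its total potential energy, U = Σ kqᵢqⱼ/rᵢⱼ over all pairs.
The four side pairs have separation 0.207 m and the two diagonal pairs 0.293 m.
Summing all 6 pair terms gives U = -2.45 J.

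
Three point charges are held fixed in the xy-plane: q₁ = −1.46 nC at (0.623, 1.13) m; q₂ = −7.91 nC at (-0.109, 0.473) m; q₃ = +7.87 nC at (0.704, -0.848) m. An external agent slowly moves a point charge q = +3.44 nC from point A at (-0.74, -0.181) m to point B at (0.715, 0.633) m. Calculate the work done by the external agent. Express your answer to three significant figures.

-7.64×10⁻⁸ J

For quasistatic motion the external work equals the change in potential energy: W_ext = qΔV = q(V_B − V_A).
At A: distances to the source charges are 1.89 m, 0.909 m, 1.59 m; V_A = Σ kqᵢ/rᵢ = -40.7 V.
At B: distances to the source charges are 0.505 m, 0.839 m, 1.48 m; V_B = Σ kqᵢ/rᵢ = -62.9 V.
ΔV = V_B − V_A = -22.2 V.
W_ext = qΔV = (3.44×10⁻⁹ C)(-22.2 V) = -7.64×10⁻⁸ J.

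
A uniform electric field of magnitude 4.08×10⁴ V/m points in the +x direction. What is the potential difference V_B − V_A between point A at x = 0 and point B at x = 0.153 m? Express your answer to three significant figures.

-6240 V

In a uniform field, potential decreases in the direction of E: V_B − V_A = −E·Δx.
V_B − V_A = −(4.08×10⁴ V/m)(0.153 m) = -6240 V.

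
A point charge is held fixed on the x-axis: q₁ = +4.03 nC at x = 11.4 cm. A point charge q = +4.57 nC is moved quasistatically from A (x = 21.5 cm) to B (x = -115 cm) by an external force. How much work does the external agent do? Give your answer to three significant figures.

-1.51×10⁻⁶ J

For quasistatic motion the external work equals the change in potential energy: W_ext = qΔV = q(V_B − V_A).
At A: distance to the source charge is 0.101 m; V_A = kq₁/r = 359 V.
At B: distance to the source charge is 1.26 m; V_B = kq₁/r = 28.7 V.
ΔV = V_B − V_A = -330 V.
W_ext = qΔV = (4.57×10⁻⁹ C)(-330 V) = -1.51×10⁻⁶ J.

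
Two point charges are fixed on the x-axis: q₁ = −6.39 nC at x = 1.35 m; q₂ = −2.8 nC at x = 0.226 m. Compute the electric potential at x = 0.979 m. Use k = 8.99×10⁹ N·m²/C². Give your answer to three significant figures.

-188 V

The total potential is the scalar sum of each charge's contribution, V = Σ kqᵢ/rᵢ.
Distances from the field point to each charge: r₁ = 0.371 m, r₂ = 0.753 m.
V = k[(-6.39×10⁻⁹)/(0.371) + (-2.80×10⁻⁹)/(0.753)] = -188 V.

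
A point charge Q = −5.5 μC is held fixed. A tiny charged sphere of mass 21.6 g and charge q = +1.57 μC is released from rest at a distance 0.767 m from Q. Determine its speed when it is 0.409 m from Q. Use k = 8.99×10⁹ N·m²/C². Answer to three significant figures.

2.86 m/s

Only the electrostatic force acts, so mechanical energy is conserved: ½mv² = U₁ − U₂ = kQq(1/r₁ − 1/r₂).
U₁ − U₂ = (8.99×10⁹ N·m²/C²)(-5.50×10⁻⁶ C)(1.57×10⁻⁶ C)(1/0.767 − 1/0.409) = 0.0886 J.
v = √(2·0.0886/0.0216) = 2.86 m/s.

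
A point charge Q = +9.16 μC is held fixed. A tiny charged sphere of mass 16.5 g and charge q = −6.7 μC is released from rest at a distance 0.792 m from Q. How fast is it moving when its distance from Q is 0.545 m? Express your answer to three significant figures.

6.19 m/s

Only the electrostatic force acts, so mechanical energy is conserved: ½mv² = U₁ − U₂ = kQq(1/r₁ − 1/r₂).
U₁ − U₂ = (8.99×10⁹ N·m²/C²)(9.16×10⁻⁶ C)(-6.70×10⁻⁶ C)(1/0.792 − 1/0.545) = 0.316 J.
v = √(2·0.316/0.0165) = 6.19 m/s.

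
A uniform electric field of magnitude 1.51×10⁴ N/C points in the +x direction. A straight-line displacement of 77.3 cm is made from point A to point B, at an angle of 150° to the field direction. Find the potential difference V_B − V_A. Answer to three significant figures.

1.01×10⁴ V

Only the component of displacement along E changes the potential: ΔV = −E·d·cosθ.
ΔV = −(1.51×10⁴ V/m)(0.773 m)cos150° = 1.01×10⁴ V.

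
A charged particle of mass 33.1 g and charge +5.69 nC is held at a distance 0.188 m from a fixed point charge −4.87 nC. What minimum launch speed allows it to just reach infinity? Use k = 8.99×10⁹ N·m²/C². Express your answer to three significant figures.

To just escape, total mechanical energy must reach zero at infinity: ½mv²_min + U = 0, so ½mv²_min = −U = |kQq|/r.
|U| = |kQq|/r = (8.99×10⁹ N·m²/C²)(4.87×10⁻⁹)(5.69×10⁻⁹)/(0.188) = 1.33×10⁻⁶ J.
v_min = √(2|U|/m) = √(2·1.33×10⁻⁶/0.0331) = 8.95×10⁻³ m/s.

8.95×10⁻³ m/s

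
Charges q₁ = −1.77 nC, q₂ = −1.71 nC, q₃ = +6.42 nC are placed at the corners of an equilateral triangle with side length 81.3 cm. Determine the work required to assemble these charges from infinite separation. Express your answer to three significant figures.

The work to assemble the configuration equals its total potential energy, U = Σ kqᵢqⱼ/rᵢⱼ over all pairs.
All three pair separations equal the side length, 0.813 m.
U = (3.35×10⁻⁸) + (-1.26×10⁻⁷) + (-1.21×10⁻⁷) = -2.14×10⁻⁷ J.

-2.14×10⁻⁷ J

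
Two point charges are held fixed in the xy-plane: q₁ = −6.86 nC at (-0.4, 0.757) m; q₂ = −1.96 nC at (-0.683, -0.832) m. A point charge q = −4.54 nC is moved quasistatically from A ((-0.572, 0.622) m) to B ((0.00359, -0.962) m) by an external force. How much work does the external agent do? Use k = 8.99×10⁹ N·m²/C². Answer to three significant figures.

For quasistatic motion the external work equals the change in potential energy: W_ext = qΔV = q(V_B − V_A).
At A: distances to the source charges are 0.219 m, 1.46 m; V_A = Σ kqᵢ/rᵢ = -294 V.
At B: distances to the source charges are 1.77 m, 0.699 m; V_B = Σ kqᵢ/rᵢ = -60.1 V.
ΔV = V_B − V_A = 234 V.
W_ext = qΔV = (-4.54×10⁻⁹ C)(234 V) = -1.06×10⁻⁶ J.

-1.06×10⁻⁶ J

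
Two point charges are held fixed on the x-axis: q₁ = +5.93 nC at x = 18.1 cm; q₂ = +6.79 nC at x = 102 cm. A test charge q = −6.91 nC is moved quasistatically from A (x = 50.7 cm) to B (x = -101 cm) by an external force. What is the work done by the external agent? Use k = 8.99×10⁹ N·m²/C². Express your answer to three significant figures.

1.44×10⁻⁶ J

For quasistatic motion the external work equals the change in potential energy: W_ext = qΔV = q(V_B − V_A).
At A: distances to the source charges are 0.326 m, 0.513 m; V_A = Σ kqᵢ/rᵢ = 283 V.
At B: distances to the source charges are 1.19 m, 2.03 m; V_B = Σ kqᵢ/rᵢ = 74.8 V.
ΔV = V_B − V_A = -208 V.
W_ext = qΔV = (-6.91×10⁻⁹ C)(-208 V) = 1.44×10⁻⁶ J.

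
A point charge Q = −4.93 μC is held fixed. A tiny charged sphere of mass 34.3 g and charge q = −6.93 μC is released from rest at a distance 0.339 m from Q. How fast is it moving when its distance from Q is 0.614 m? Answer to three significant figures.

Only the electrostatic force acts, so mechanical energy is conserved: ½mv² = U₁ − U₂ = kQq(1/r₁ − 1/r₂).
U₁ − U₂ = (8.99×10⁹ N·m²/C²)(-4.93×10⁻⁶ C)(-6.93×10⁻⁶ C)(1/0.339 − 1/0.614) = 0.406 J.
v = √(2·0.406/0.0343) = 4.86 m/s.

4.86 m/s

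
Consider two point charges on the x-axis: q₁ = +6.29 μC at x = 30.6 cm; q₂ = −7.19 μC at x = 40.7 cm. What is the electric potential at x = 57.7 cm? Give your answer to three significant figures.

-1.72×10⁵ V

The total potential is the scalar sum of each charge's contribution, V = Σ kqᵢ/rᵢ.
Distances from the field point to each charge: r₁ = 0.271 m, r₂ = 0.170 m.
V = k[(6.29×10⁻⁶)/(0.271) + (-7.19×10⁻⁶)/(0.170)] = -1.72×10⁵ V.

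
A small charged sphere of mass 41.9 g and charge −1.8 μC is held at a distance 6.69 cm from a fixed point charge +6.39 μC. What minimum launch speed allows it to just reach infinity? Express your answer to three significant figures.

To just escape, total mechanical energy must reach zero at infinity: ½mv²_min + U = 0, so ½mv²_min = −U = |kQq|/r.
|U| = |kQq|/r = (8.99×10⁹ N·m²/C²)(6.39×10⁻⁶)(1.80×10⁻⁶)/(0.0669) = 1.55 J.
v_min = √(2|U|/m) = √(2·1.55/0.0419) = 8.59 m/s.

8.59 m/s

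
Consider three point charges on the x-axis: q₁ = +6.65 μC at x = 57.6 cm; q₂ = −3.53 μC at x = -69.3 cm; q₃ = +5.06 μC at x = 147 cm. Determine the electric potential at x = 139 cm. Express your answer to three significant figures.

The total potential is the scalar sum of each charge's contribution, V = Σ kqᵢ/rᵢ.
Distances from the field point to each charge: r₁ = 0.814 m, r₂ = 2.08 m, r₃ = 0.0800 m.
V = k[(6.65×10⁻⁶)/(0.814) + (-3.53×10⁻⁶)/(2.08) + (5.06×10⁻⁶)/(0.0800)] = 6.27×10⁵ V.

6.27×10⁵ V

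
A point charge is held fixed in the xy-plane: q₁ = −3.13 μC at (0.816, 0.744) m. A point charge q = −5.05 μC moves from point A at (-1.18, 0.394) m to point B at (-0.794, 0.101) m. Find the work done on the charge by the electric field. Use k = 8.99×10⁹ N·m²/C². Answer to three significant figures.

The work done by the electric force is W_field = −ΔU = −q(V_B − V_A) = q(V_A − V_B).
At A: distance to the source charge is 2.03 m; V_A = kq₁/r = -1.39×10⁴ V.
At B: distance to the source charge is 1.73 m; V_B = kq₁/r = -1.62×10⁴ V.
ΔV = V_B − V_A = -2350 V.
W_field = −qΔV = −(-5.05×10⁻⁶ C)(-2350 V) = -0.0118 J.

-0.0118 J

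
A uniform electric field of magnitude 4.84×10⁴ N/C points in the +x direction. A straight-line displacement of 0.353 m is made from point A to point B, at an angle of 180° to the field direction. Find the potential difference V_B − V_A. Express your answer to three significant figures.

1.71×10⁴ V

Only the component of displacement along E changes the potential: ΔV = −E·d·cosθ.
ΔV = −(4.84×10⁴ V/m)(0.353 m)cos180° = 1.71×10⁴ V.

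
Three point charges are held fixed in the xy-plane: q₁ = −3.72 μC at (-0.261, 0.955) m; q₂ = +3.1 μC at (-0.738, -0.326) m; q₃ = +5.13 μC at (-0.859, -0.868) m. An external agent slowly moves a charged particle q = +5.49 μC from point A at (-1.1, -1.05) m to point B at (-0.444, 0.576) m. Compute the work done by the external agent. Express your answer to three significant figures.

-1.05 J

For quasistatic motion the external work equals the change in potential energy: W_ext = qΔV = q(V_B − V_A).
At A: distances to the source charges are 2.17 m, 0.809 m, 0.302 m; V_A = Σ kqᵢ/rᵢ = 1.72×10⁵ V.
At B: distances to the source charges are 0.421 m, 0.949 m, 1.50 m; V_B = Σ kqᵢ/rᵢ = -1.94×10⁴ V.
ΔV = V_B − V_A = -1.91×10⁵ V.
W_ext = qΔV = (5.49×10⁻⁶ C)(-1.91×10⁵ V) = -1.05 J.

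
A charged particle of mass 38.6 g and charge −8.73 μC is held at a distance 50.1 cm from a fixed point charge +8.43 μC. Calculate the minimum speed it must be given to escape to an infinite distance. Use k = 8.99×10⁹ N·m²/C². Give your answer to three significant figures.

To just escape, total mechanical energy must reach zero at infinity: ½mv²_min + U = 0, so ½mv²_min = −U = |kQq|/r.
|U| = |kQq|/r = (8.99×10⁹ N·m²/C²)(8.43×10⁻⁶)(8.73×10⁻⁶)/(0.501) = 1.32 J.
v_min = √(2|U|/m) = √(2·1.32/0.0386) = 8.27 m/s.

8.27 m/s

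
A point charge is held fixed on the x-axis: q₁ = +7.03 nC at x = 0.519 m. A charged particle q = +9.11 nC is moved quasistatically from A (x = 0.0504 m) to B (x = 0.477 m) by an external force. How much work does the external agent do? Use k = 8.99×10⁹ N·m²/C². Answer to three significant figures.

1.25×10⁻⁵ J

For quasistatic motion the external work equals the change in potential energy: W_ext = qΔV = q(V_B − V_A).
At A: distance to the source charge is 0.469 m; V_A = kq₁/r = 135 V.
At B: distance to the source charge is 0.0420 m; V_B = kq₁/r = 1500 V.
ΔV = V_B − V_A = 1370 V.
W_ext = qΔV = (9.11×10⁻⁹ C)(1370 V) = 1.25×10⁻⁵ J.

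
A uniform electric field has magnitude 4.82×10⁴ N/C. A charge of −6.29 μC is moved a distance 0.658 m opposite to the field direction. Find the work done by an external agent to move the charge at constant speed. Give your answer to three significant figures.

-0.199 J

The potential change for a displacement 0.658 m opposite to the field direction is ΔV = +Ed = 3.17×10⁴ V.
W_ext = qΔV = -0.199 J.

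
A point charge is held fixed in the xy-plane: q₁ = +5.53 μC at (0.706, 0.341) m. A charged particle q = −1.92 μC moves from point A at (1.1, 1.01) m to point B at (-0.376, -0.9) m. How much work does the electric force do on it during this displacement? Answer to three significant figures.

The work done by the electric force is W_field = −ΔU = −q(V_B − V_A) = q(V_A − V_B).
At A: distance to the source charge is 0.776 m; V_A = kq₁/r = 6.40×10⁴ V.
At B: distance to the source charge is 1.65 m; V_B = kq₁/r = 3.02×10⁴ V.
ΔV = V_B − V_A = -3.38×10⁴ V.
W_field = −qΔV = −(-1.92×10⁻⁶ C)(-3.38×10⁴ V) = -0.0650 J.

-0.0650 J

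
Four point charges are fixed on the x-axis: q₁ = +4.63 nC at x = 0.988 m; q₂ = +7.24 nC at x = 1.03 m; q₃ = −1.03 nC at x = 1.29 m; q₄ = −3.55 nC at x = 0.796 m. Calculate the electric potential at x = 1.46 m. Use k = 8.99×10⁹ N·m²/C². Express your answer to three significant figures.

137 V

The total potential is the scalar sum of each charge's contribution, V = Σ kqᵢ/rᵢ.
Distances from the field point to each charge: r₁ = 0.472 m, r₂ = 0.430 m, r₃ = 0.170 m, r₄ = 0.664 m.
V = k[(4.63×10⁻⁹)/(0.472) + (7.24×10⁻⁹)/(0.430) + (-1.03×10⁻⁹)/(0.170) + (-3.55×10⁻⁹)/(0.664)] = 137 V.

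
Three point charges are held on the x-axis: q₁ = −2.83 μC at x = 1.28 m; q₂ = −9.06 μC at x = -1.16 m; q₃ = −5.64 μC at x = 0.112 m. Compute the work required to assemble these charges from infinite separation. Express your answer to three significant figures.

The work to assemble the configuration equals its total potential energy, U = Σ kqᵢqⱼ/rᵢⱼ over all pairs.
Pair separations: r₁₂ = 2.44 m, r₁₃ = 1.17 m, r₂₃ = 1.27 m.
U = (0.0945) + (0.123) + (0.361) = 0.578 J.

0.578 J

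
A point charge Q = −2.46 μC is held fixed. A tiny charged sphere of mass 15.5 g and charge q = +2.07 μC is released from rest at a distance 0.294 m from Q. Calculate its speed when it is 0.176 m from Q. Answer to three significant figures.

Only the electrostatic force acts, so mechanical energy is conserved: ½mv² = U₁ − U₂ = kQq(1/r₁ − 1/r₂).
U₁ − U₂ = (8.99×10⁹ N·m²/C²)(-2.46×10⁻⁶ C)(2.07×10⁻⁶ C)(1/0.294 − 1/0.176) = 0.104 J.
v = √(2·0.104/0.0155) = 3.67 m/s.

3.67 m/s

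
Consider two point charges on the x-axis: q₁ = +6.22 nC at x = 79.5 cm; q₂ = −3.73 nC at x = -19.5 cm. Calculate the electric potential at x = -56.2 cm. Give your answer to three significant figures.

-50.2 V

The total potential is the scalar sum of each charge's contribution, V = Σ kqᵢ/rᵢ.
Distances from the field point to each charge: r₁ = 1.36 m, r₂ = 0.367 m.
V = k[(6.22×10⁻⁹)/(1.36) + (-3.73×10⁻⁹)/(0.367)] = -50.2 V.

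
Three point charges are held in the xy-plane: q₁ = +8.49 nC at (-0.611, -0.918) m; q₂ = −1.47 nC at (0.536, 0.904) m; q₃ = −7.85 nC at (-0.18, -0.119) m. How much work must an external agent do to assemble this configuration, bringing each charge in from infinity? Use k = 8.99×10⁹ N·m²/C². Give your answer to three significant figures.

-6.29×10⁻⁷ J

The assembly work is the sum of pairwise potential energies, U = Σ_{i<j} kqᵢqⱼ/rᵢⱼ.
Pair separations: r₁₂ = 2.15 m, r₁₃ = 0.908 m, r₂₃ = 1.25 m.
U = (-5.21×10⁻⁸) + (-6.60×10⁻⁷) + (8.31×10⁻⁸) = -6.29×10⁻⁷ J.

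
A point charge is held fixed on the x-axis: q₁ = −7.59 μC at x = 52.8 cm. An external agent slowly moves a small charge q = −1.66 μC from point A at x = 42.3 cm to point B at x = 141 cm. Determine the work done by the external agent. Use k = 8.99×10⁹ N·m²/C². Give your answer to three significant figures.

For quasistatic motion the external work equals the change in potential energy: W_ext = qΔV = q(V_B − V_A).
At A: distance to the source charge is 0.105 m; V_A = kq₁/r = -6.50×10⁵ V.
At B: distance to the source charge is 0.882 m; V_B = kq₁/r = -7.74×10⁴ V.
ΔV = V_B − V_A = 5.72×10⁵ V.
W_ext = qΔV = (-1.66×10⁻⁶ C)(5.72×10⁵ V) = -0.950 J.

-0.950 J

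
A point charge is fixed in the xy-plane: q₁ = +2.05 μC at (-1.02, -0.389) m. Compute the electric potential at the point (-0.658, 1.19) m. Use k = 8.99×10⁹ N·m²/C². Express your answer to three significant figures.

1.14×10⁴ V

Electric potential is a scalar, so the contributions from each charge add algebraically: V = Σ kqᵢ/rᵢ.
Distances from the field point to each charge: r₁ = 1.62 m.
V = k[(2.05×10⁻⁶)/(1.62)] = 1.14×10⁴ V.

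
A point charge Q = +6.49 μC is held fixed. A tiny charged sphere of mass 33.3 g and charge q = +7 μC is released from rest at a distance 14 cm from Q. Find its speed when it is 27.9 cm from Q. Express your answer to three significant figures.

9.34 m/s

Only the electrostatic force acts, so mechanical energy is conserved: ½mv² = U₁ − U₂ = kQq(1/r₁ − 1/r₂).
U₁ − U₂ = (8.99×10⁹ N·m²/C²)(6.49×10⁻⁶ C)(7.00×10⁻⁶ C)(1/0.140 − 1/0.279) = 1.45 J.
v = √(2·1.45/0.0333) = 9.34 m/s.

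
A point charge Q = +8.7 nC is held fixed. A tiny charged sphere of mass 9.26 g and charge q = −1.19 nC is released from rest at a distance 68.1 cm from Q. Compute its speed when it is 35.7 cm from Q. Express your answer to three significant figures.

5.18×10⁻³ m/s

Only the electrostatic force acts, so mechanical energy is conserved: ½mv² = U₁ − U₂ = kQq(1/r₁ − 1/r₂).
U₁ − U₂ = (8.99×10⁹ N·m²/C²)(8.70×10⁻⁹ C)(-1.19×10⁻⁹ C)(1/0.681 − 1/0.357) = 1.24×10⁻⁷ J.
v = √(2·1.24×10⁻⁷/9.26×10⁻³) = 5.18×10⁻³ m/s.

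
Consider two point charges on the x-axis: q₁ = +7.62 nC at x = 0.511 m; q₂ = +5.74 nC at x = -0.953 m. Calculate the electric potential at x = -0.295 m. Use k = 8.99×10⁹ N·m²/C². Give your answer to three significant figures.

163 V

Electric potential is a scalar, so the contributions from each charge add algebraically: V = Σ kqᵢ/rᵢ.
Distances from the field point to each charge: r₁ = 0.806 m, r₂ = 0.658 m.
V = k[(7.62×10⁻⁹)/(0.806) + (5.74×10⁻⁹)/(0.658)] = 163 V.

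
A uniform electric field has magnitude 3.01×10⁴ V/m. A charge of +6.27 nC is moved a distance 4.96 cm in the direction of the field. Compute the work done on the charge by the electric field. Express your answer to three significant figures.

9.36×10⁻⁶ J

The potential change for a displacement 4.96 cm in the direction of the field is ΔV = −Ed = -1490 V.
W_field = −qΔV = 9.36×10⁻⁶ J.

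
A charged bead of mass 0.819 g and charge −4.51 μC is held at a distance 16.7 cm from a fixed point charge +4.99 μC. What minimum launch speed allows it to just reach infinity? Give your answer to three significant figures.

To just escape, total mechanical energy must reach zero at infinity: ½mv²_min + U = 0, so ½mv²_min = −U = |kQq|/r.
|U| = |kQq|/r = (8.99×10⁹ N·m²/C²)(4.99×10⁻⁶)(4.51×10⁻⁶)/(0.167) = 1.21 J.
v_min = √(2|U|/m) = √(2·1.21/8.19×10⁻⁴) = 54.4 m/s.

54.4 m/s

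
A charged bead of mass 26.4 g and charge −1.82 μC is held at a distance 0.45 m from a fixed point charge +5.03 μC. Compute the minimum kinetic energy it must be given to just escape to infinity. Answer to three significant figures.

To just escape, total mechanical energy must reach zero at infinity: ½mv²_min + U = 0, so ½mv²_min = −U = |kQq|/r.
|U| = |kQq|/r = (8.99×10⁹ N·m²/C²)(5.03×10⁻⁶)(1.82×10⁻⁶)/(0.450) = 0.183 J.

0.183 J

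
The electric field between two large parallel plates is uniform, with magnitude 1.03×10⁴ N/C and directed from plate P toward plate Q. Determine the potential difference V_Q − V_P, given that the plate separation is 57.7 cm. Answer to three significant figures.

-5940 V

In a uniform field, potential decreases in the direction of E: ΔV = −E·d for a displacement d parallel to E.
Going from P to Q is a displacement of 57.7 cm along the field, so V_Q − V_P = −Ed = -5940 V.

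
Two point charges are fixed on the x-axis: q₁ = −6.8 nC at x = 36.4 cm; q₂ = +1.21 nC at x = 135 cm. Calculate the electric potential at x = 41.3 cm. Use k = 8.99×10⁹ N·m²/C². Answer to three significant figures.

The total potential is the scalar sum of each charge's contribution, V = Σ kqᵢ/rᵢ.
Distances from the field point to each charge: r₁ = 0.0490 m, r₂ = 0.937 m.
V = k[(-6.80×10⁻⁹)/(0.0490) + (1.21×10⁻⁹)/(0.937)] = -1240 V.

-1240 V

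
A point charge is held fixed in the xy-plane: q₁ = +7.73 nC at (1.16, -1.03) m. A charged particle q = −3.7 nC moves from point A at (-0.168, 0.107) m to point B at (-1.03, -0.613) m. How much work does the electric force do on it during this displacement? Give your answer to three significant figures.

-3.17×10⁻⁸ J

The work done by the electric force is W_field = −ΔU = −q(V_B − V_A) = q(V_A − V_B).
At A: distance to the source charge is 1.75 m; V_A = kq₁/r = 39.8 V.
At B: distance to the source charge is 2.23 m; V_B = kq₁/r = 31.2 V.
ΔV = V_B − V_A = -8.58 V.
W_field = −qΔV = −(-3.70×10⁻⁹ C)(-8.58 V) = -3.17×10⁻⁸ J.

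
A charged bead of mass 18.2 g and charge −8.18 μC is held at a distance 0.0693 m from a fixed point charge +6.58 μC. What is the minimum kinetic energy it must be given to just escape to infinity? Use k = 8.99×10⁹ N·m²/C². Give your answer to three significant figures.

To just escape, total mechanical energy must reach zero at infinity: ½mv²_min + U = 0, so ½mv²_min = −U = |kQq|/r.
|U| = |kQq|/r = (8.99×10⁹ N·m²/C²)(6.58×10⁻⁶)(8.18×10⁻⁶)/(0.0693) = 6.98 J.

6.98 J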